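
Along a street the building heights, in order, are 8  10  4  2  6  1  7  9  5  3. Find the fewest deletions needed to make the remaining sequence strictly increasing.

Fewest deletions = n − (longest strictly increasing subsequence).
i:      1  2  3  4  5  6  7  8  9 10
a[i]:   8 10  4  2  6  1  7  9  5  3
dp:     1  2  1  1  2  1  3  4  2  2
max dp = 4, so deletions = 10 − 4 = 6.

6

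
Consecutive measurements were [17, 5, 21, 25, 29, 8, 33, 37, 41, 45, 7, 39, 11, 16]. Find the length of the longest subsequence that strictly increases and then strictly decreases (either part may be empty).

10

inc[i] = longest strictly increasing subsequence ending at i; dec[i] = longest strictly decreasing subsequence starting at i:
i:      1  2  3  4  5  6  7  8  9 10 11 12 13 14
a[i]:  17  5 21 25 29  8 33 37 41 45  7 39 11 16
inc:    1  1  2  3  4  2  5  6  7  8  2  7  3  4
dec:    3  1  3  3  3  2  2  2  3  3  1  2  1  1
Best peak at i=10 (value 45): inc=8, dec=3, length 8+3−1 = 10.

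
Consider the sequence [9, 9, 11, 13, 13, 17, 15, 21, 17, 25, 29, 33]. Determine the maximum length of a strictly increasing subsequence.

8

Track the smallest tail for each achievable length (strict):
9 → extends → [9]
9 → already a tail → [9]
11 → extends → [9, 11]
13 → extends → [9, 11, 13]
13 → already a tail → [9, 11, 13]
17 → extends → [9, 11, 13, 17]
15 → replaces 17 → [9, 11, 13, 15]
21 → extends → [9, 11, 13, 15, 21]
17 → replaces 21 → [9, 11, 13, 15, 17]
25 → extends → [9, 11, 13, 15, 17, 25]
29 → extends → [9, 11, 13, 15, 17, 25, 29]
33 → extends → [9, 11, 13, 15, 17, 25, 29, 33]
Eight tails, so the longest strictly increasing subsequence has length 8 (e.g. 9, 11, 13, 17, 21, 25, 29, 33).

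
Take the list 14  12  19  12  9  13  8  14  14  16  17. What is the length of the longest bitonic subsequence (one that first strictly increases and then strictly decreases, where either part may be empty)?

inc[i] = longest strictly increasing subsequence ending at i; dec[i] = longest strictly decreasing subsequence starting at i:
i:      1  2  3  4  5  6  7  8  9 10 11
a[i]:  14 12 19 12  9 13  8 14 14 16 17
inc:    1  1  2  1  1  2  1  3  3  4  5
dec:    4  3  4  3  2  2  1  1  1  1  1
Best peak at i=3 (value 19): inc=2, dec=4, length 2+4−1 = 5.

5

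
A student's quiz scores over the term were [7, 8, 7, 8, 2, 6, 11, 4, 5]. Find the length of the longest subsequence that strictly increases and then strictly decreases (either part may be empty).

5

inc[i] = longest strictly increasing subsequence ending at i; dec[i] = longest strictly decreasing subsequence starting at i:
i:      1  2  3  4  5  6  7  8  9
a[i]:   7  8  7  8  2  6 11  4  5
inc:    1  2  1  2  1  2  3  2  3
dec:    3  4  3  3  1  2  2  1  1
Best peak at i=2 (value 8): inc=2, dec=4, length 2+4−1 = 5.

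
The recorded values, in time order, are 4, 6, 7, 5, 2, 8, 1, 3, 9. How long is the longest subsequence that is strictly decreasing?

Negate each value so 'decreasing' becomes 'increasing', then run patience tails on the negated sequence:
-4 → extends → [-4]
-6 → replaces -4 → [-6]
-7 → replaces -6 → [-7]
-5 → extends → [-7, -5]
-2 → extends → [-7, -5, -2]
-8 → replaces -7 → [-8, -5, -2]
-1 → extends → [-8, -5, -2, -1]
-3 → replaces -2 → [-8, -5, -3, -1]
-9 → replaces -8 → [-9, -5, -3, -1]
Four tails, so the longest strictly decreasing subsequence of the original has length 4.

4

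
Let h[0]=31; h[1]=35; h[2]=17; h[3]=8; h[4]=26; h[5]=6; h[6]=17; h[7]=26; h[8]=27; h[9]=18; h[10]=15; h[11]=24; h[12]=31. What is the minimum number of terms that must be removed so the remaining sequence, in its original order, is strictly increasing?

8

Fewest deletions = n − (longest strictly increasing subsequence).
Patience tails:
31 → extends → [31]
35 → extends → [31, 35]
17 → replaces 31 → [17, 35]
8 → replaces 17 → [8, 35]
26 → replaces 35 → [8, 26]
6 → replaces 8 → [6, 26]
17 → replaces 26 → [6, 17]
26 → extends → [6, 17, 26]
27 → extends → [6, 17, 26, 27]
18 → replaces 26 → [6, 17, 18, 27]
15 → replaces 17 → [6, 15, 18, 27]
24 → replaces 27 → [6, 15, 18, 24]
31 → extends → [6, 15, 18, 24, 31]
Longest strictly increasing subsequence has length 5, so deletions = 13 − 5 = 8.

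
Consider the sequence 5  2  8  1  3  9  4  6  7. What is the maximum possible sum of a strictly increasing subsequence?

Let S[i] be the best sum of a strictly increasing subsequence ending at i:
i:      1  2  3  4  5  6  7  8  9
a[i]:   5  2  8  1  3  9  4  6  7
S:      5  2 13  1  5 22  9 15 22
Maximum is 22 (e.g. 5 + 8 + 9).

22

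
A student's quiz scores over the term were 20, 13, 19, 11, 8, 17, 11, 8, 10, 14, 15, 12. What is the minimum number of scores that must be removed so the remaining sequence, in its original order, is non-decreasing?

7

Fewest deletions = n − (longest non-decreasing subsequence).
i:      1  2  3  4  5  6  7  8  9 10 11 12
a[i]:  20 13 19 11  8 17 11  8 10 14 15 12
dp:     1  1  2  1  1  2  2  2  3  4  5  4
max dp = 5, so deletions = 12 − 5 = 7.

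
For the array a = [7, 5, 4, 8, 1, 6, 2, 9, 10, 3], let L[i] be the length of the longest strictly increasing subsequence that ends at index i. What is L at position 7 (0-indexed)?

dp[i] = 1 + max{dp[j] : j<i, a[j]<a[i]} (or 1 if no such j):
i:      0  1  2  3  4  5  6  7  8  9
a[i]:   7  5  4  8  1  6  2  9 10  3
dp:     1  1  1  2  1  2  2  3  4  3
At index 7 the value is 3.

3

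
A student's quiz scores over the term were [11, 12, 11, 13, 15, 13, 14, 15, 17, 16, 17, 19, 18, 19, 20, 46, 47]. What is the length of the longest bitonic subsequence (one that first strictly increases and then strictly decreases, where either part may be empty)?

inc[i] = longest strictly increasing subsequence ending at i; dec[i] = longest strictly decreasing subsequence starting at i:
i:      1  2  3  4  5  6  7  8  9 10 11 12 13 14 15 16 17
a[i]:  11 12 11 13 15 13 14 15 17 16 17 19 18 19 20 46 47
inc:    1  2  1  3  4  3  4  5  6  6  7  8  8  9 10 11 12
dec:    1  2  1  1  2  1  1  1  2  1  1  2  1  1  1  1  1
Best peak at i=17 (value 47): inc=12, dec=1, length 12+1−1 = 12.

12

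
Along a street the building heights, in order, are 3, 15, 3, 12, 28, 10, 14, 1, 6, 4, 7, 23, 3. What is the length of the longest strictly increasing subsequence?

4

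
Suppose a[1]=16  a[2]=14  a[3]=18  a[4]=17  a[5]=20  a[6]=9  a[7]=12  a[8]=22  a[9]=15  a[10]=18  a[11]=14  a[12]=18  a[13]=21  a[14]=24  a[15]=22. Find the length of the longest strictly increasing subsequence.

6

Let dp[i] be the length of the longest such subsequence ending at index i:
i:      1  2  3  4  5  6  7  8  9 10 11 12 13 14 15
a[i]:  16 14 18 17 20  9 12 22 15 18 14 18 21 24 22
dp:     1  1  2  2  3  1  2  4  3  4  3  4  5  6  6
Maximum dp value is 6.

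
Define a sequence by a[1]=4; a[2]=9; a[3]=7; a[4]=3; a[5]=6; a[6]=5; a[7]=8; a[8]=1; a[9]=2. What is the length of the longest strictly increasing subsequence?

Track the smallest tail for each achievable length (strict):
4 → extends → [4]
9 → extends → [4, 9]
7 → replaces 9 → [4, 7]
3 → replaces 4 → [3, 7]
6 → replaces 7 → [3, 6]
5 → replaces 6 → [3, 5]
8 → extends → [3, 5, 8]
1 → replaces 3 → [1, 5, 8]
2 → replaces 5 → [1, 2, 8]
Three tails, so the longest strictly increasing subsequence has length 3 (e.g. 4, 7, 8).

3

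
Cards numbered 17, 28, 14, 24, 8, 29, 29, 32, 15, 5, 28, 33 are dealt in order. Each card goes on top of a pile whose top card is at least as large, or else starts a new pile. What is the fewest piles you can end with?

Place each on the leftmost legal pile:
17 → new pile 1 (tops now [17])
28 → new pile 2 (tops now [17, 28])
14 → pile 1 (tops now [14, 28])
24 → pile 2 (tops now [14, 24])
8 → pile 1 (tops now [8, 24])
29 → new pile 3 (tops now [8, 24, 29])
29 → pile 3 (tops now [8, 24, 29])
32 → new pile 4 (tops now [8, 24, 29, 32])
15 → pile 2 (tops now [8, 15, 29, 32])
5 → pile 1 (tops now [5, 15, 29, 32])
28 → pile 3 (tops now [5, 15, 28, 32])
33 → new pile 5 (tops now [5, 15, 28, 32, 33])
Five piles.

5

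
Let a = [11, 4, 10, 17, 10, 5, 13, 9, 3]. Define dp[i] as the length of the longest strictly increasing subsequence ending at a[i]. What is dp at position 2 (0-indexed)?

2

dp[i] = 1 + max{dp[j] : j<i, a[j]<a[i]} (or 1 if no such j):
i:      0  1  2  3  4  5  6  7  8
a[i]:  11  4 10 17 10  5 13  9  3
dp:     1  1  2  3  2  2  3  3  1
At index 2 the value is 2.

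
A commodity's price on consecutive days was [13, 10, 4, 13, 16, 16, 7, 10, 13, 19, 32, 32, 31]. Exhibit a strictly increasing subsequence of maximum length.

4, 7, 10, 13, 19, 32

Patience tails give the LIS length; then backtrack through the dp parents:
13 → extends → [13]
10 → replaces 13 → [10]
4 → replaces 10 → [4]
13 → extends → [4, 13]
16 → extends → [4, 13, 16]
16 → already a tail → [4, 13, 16]
7 → replaces 13 → [4, 7, 16]
10 → replaces 16 → [4, 7, 10]
13 → extends → [4, 7, 10, 13]
19 → extends → [4, 7, 10, 13, 19]
32 → extends → [4, 7, 10, 13, 19, 32]
32 → already a tail → [4, 7, 10, 13, 19, 32]
31 → replaces 32 → [4, 7, 10, 13, 19, 31]
Length 6; one witness is 4, 7, 10, 13, 19, 32.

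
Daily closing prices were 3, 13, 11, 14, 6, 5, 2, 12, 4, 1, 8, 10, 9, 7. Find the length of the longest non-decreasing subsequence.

4

Track the smallest tail for each achievable length (allowing ties):
3 → extends → [3]
13 → extends → [3, 13]
11 → replaces 13 → [3, 11]
14 → extends → [3, 11, 14]
6 → replaces 11 → [3, 6, 14]
5 → replaces 6 → [3, 5, 14]
2 → replaces 3 → [2, 5, 14]
12 → replaces 14 → [2, 5, 12]
4 → replaces 5 → [2, 4, 12]
1 → replaces 2 → [1, 4, 12]
8 → replaces 12 → [1, 4, 8]
10 → extends → [1, 4, 8, 10]
9 → replaces 10 → [1, 4, 8, 9]
7 → replaces 8 → [1, 4, 7, 9]
Four tails, so the longest non-decreasing subsequence has length 4 (e.g. 3, 6, 8, 10).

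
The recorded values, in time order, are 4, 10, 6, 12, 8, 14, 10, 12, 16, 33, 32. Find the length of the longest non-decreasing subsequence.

7

Track the smallest tail for each achievable length (allowing ties):
4 → extends → [4]
10 → extends → [4, 10]
6 → replaces 10 → [4, 6]
12 → extends → [4, 6, 12]
8 → replaces 12 → [4, 6, 8]
14 → extends → [4, 6, 8, 14]
10 → replaces 14 → [4, 6, 8, 10]
12 → extends → [4, 6, 8, 10, 12]
16 → extends → [4, 6, 8, 10, 12, 16]
33 → extends → [4, 6, 8, 10, 12, 16, 33]
32 → replaces 33 → [4, 6, 8, 10, 12, 16, 32]
Seven tails, so the longest non-decreasing subsequence has length 7 (e.g. 4, 6, 8, 10, 12, 16, 33).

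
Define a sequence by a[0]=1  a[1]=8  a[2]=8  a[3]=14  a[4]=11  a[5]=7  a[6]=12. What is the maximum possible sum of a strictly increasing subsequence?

32

Let S[i] be the best sum of a strictly increasing subsequence ending at i:
i:      0  1  2  3  4  5  6
a[i]:   1  8  8 14 11  7 12
S:      1  9  9 23 20  8 32
Maximum is 32 (e.g. 1 + 8 + 11 + 12).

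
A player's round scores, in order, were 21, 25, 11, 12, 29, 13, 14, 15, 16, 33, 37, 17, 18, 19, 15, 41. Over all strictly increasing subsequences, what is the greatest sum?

Let S[i] be the best sum of a strictly increasing subsequence ending at i:
i:       1   2   3   4   5   6   7   8   9  10  11  12  13  14  15  16
a[i]:   21  25  11  12  29  13  14  15  16  33  37  17  18  19  15  41
S:      21  46  11  23  75  36  50  65  81 114 151  98 116 135  65 192
Maximum is 192 (e.g. 11 + 12 + 13 + 14 + 15 + 16 + 33 + 37 + 41).

192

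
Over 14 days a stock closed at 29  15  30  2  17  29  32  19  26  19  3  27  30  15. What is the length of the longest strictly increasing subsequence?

Track the smallest tail for each achievable length (strict):
29 → extends → [29]
15 → replaces 29 → [15]
30 → extends → [15, 30]
2 → replaces 15 → [2, 30]
17 → replaces 30 → [2, 17]
29 → extends → [2, 17, 29]
32 → extends → [2, 17, 29, 32]
19 → replaces 29 → [2, 17, 19, 32]
26 → replaces 32 → [2, 17, 19, 26]
19 → already a tail → [2, 17, 19, 26]
3 → replaces 17 → [2, 3, 19, 26]
27 → extends → [2, 3, 19, 26, 27]
30 → extends → [2, 3, 19, 26, 27, 30]
15 → replaces 19 → [2, 3, 15, 26, 27, 30]
Six tails, so the longest strictly increasing subsequence has length 6 (e.g. 15, 17, 19, 26, 27, 30).

6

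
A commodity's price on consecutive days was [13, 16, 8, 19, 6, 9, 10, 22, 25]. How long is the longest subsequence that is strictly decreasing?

3

Negate each value so 'decreasing' becomes 'increasing', then run patience tails on the negated sequence:
-13 → extends → [-13]
-16 → replaces -13 → [-16]
-8 → extends → [-16, -8]
-19 → replaces -16 → [-19, -8]
-6 → extends → [-19, -8, -6]
-9 → replaces -8 → [-19, -9, -6]
-10 → replaces -9 → [-19, -10, -6]
-22 → replaces -19 → [-22, -10, -6]
-25 → replaces -22 → [-25, -10, -6]
Three tails, so the longest strictly decreasing subsequence of the original has length 3.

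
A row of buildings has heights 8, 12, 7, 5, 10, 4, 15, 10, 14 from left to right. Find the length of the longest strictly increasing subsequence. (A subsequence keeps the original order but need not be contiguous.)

Let dp[i] be the length of the longest such subsequence ending at index i:
i:      1  2  3  4  5  6  7  8  9
a[i]:   8 12  7  5 10  4 15 10 14
dp:     1  2  1  1  2  1  3  2  3
Maximum dp value is 3.

3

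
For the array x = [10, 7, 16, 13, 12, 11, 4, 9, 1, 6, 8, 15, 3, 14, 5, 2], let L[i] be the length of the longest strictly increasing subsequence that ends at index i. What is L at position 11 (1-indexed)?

dp[i] = 1 + max{dp[j] : j<i, x[j]<x[i]} (or 1 if no such j):
i:      1  2  3  4  5  6  7  8  9 10 11 12 13 14 15 16
x[i]:  10  7 16 13 12 11  4  9  1  6  8 15  3 14  5  2
dp:     1  1  2  2  2  2  1  2  1  2  3  4  2  4  3  2
At index 11 the value is 3.

3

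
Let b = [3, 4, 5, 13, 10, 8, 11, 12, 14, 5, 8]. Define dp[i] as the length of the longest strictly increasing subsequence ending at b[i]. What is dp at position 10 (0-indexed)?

4

dp[i] = 1 + max{dp[j] : j<i, b[j]<b[i]} (or 1 if no such j):
i:      0  1  2  3  4  5  6  7  8  9 10
b[i]:   3  4  5 13 10  8 11 12 14  5  8
dp:     1  2  3  4  4  4  5  6  7  3  4
At index 10 the value is 4.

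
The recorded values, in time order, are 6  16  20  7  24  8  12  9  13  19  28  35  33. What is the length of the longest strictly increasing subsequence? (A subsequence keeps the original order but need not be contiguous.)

Let dp[i] be the length of the longest such subsequence ending at index i:
i:      1  2  3  4  5  6  7  8  9 10 11 12 13
a[i]:   6 16 20  7 24  8 12  9 13 19 28 35 33
dp:     1  2  3  2  4  3  4  4  5  6  7  8  8
Maximum dp value is 8.

8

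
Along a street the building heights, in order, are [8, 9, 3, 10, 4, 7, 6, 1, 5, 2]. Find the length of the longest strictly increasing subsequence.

3

Track the smallest tail for each achievable length (strict):
8 → extends → [8]
9 → extends → [8, 9]
3 → replaces 8 → [3, 9]
10 → extends → [3, 9, 10]
4 → replaces 9 → [3, 4, 10]
7 → replaces 10 → [3, 4, 7]
6 → replaces 7 → [3, 4, 6]
1 → replaces 3 → [1, 4, 6]
5 → replaces 6 → [1, 4, 5]
2 → replaces 4 → [1, 2, 5]
Three tails, so the longest strictly increasing subsequence has length 3 (e.g. 8, 9, 10).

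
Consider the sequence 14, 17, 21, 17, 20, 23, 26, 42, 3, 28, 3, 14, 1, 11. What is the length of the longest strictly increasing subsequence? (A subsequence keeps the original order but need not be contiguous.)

6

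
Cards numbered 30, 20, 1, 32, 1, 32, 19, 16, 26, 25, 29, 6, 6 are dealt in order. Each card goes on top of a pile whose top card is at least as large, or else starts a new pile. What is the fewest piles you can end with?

The minimum number of non-increasing subsequences covering a sequence equals the length of its longest strictly increasing subsequence.
LIS length is 4 (e.g. 1, 19, 26, 29), so 4 piles are needed.

4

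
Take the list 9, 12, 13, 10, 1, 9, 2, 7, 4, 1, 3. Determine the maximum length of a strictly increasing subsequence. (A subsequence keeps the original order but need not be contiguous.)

3

Let dp[i] be the length of the longest such subsequence ending at index i:
i:      1  2  3  4  5  6  7  8  9 10 11
a[i]:   9 12 13 10  1  9  2  7  4  1  3
dp:     1  2  3  2  1  2  2  3  3  1  3
Maximum dp value is 3.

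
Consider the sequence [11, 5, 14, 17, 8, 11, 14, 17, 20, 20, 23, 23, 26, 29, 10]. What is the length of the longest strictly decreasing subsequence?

3

Let dp[i] be the longest strictly decreasing subsequence ending at i:
i:      1  2  3  4  5  6  7  8  9 10 11 12 13 14 15
a[i]:  11  5 14 17  8 11 14 17 20 20 23 23 26 29 10
dp:     1  2  1  1  2  2  2  1  1  1  1  1  1  1  3
Maximum is 3.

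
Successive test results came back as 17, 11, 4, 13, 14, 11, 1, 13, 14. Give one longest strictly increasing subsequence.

4, 11, 13, 14

Patience tails give the LIS length; then backtrack through the dp parents:
17 → extends → [17]
11 → replaces 17 → [11]
4 → replaces 11 → [4]
13 → extends → [4, 13]
14 → extends → [4, 13, 14]
11 → replaces 13 → [4, 11, 14]
1 → replaces 4 → [1, 11, 14]
13 → replaces 14 → [1, 11, 13]
14 → extends → [1, 11, 13, 14]
Length 4; one witness is 4, 11, 13, 14.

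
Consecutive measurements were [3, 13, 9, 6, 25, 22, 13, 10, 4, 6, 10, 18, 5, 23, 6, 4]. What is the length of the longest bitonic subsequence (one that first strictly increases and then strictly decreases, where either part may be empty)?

inc[i] = longest strictly increasing subsequence ending at i; dec[i] = longest strictly decreasing subsequence starting at i:
i:      1  2  3  4  5  6  7  8  9 10 11 12 13 14 15 16
a[i]:   3 13  9  6 25 22 13 10  4  6 10 18  5 23  6  4
inc:    1  2  2  2  3  3  3  3  2  3  4  5  3  6  4  2
dec:    1  5  4  3  7  6  5  4  1  3  3  3  2  3  2  1
Best peak at i=5 (value 25): inc=3, dec=7, length 3+7−1 = 9.

9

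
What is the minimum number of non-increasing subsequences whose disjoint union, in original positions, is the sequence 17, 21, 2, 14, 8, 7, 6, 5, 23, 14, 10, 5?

The minimum number of non-increasing subsequences covering a sequence equals the length of its longest strictly increasing subsequence.
LIS length is 3 (e.g. 17, 21, 23), so 3 piles are needed.

3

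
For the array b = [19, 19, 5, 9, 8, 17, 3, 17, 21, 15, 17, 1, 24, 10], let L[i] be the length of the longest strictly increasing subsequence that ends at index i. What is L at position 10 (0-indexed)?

dp[i] = 1 + max{dp[j] : j<i, b[j]<b[i]} (or 1 if no such j):
i:      0  1  2  3  4  5  6  7  8  9 10 11 12 13
b[i]:  19 19  5  9  8 17  3 17 21 15 17  1 24 10
dp:     1  1  1  2  2  3  1  3  4  3  4  1  5  3
At index 10 the value is 4.

4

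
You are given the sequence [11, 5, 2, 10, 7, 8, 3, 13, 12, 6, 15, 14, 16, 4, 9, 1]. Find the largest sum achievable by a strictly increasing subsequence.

Let S[i] be the best sum of a strictly increasing subsequence ending at i:
i:      1  2  3  4  5  6  7  8  9 10 11 12 13 14 15 16
a[i]:  11  5  2 10  7  8  3 13 12  6 15 14 16  4  9  1
S:     11  5  2 15 12 20  5 33 32 11 48 47 64  9 29  1
Maximum is 64 (e.g. 5 + 7 + 8 + 13 + 15 + 16).

64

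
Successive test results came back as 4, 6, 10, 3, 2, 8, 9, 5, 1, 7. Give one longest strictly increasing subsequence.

Patience tails give the LIS length; then backtrack through the dp parents:
4 → extends → [4]
6 → extends → [4, 6]
10 → extends → [4, 6, 10]
3 → replaces 4 → [3, 6, 10]
2 → replaces 3 → [2, 6, 10]
8 → replaces 10 → [2, 6, 8]
9 → extends → [2, 6, 8, 9]
5 → replaces 6 → [2, 5, 8, 9]
1 → replaces 2 → [1, 5, 8, 9]
7 → replaces 8 → [1, 5, 7, 9]
Length 4; one witness is 4, 6, 8, 9.

4, 6, 8, 9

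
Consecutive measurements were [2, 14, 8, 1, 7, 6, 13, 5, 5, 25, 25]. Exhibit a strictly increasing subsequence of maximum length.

Patience tails give the LIS length; then backtrack through the dp parents:
2 → extends → [2]
14 → extends → [2, 14]
8 → replaces 14 → [2, 8]
1 → replaces 2 → [1, 8]
7 → replaces 8 → [1, 7]
6 → replaces 7 → [1, 6]
13 → extends → [1, 6, 13]
5 → replaces 6 → [1, 5, 13]
5 → already a tail → [1, 5, 13]
25 → extends → [1, 5, 13, 25]
25 → already a tail → [1, 5, 13, 25]
Length 4; one witness is 2, 8, 13, 25.

2, 8, 13, 25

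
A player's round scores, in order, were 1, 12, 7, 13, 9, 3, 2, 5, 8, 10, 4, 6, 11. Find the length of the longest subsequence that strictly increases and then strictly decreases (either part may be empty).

6

inc[i] = longest strictly increasing subsequence ending at i; dec[i] = longest strictly decreasing subsequence starting at i:
i:      1  2  3  4  5  6  7  8  9 10 11 12 13
a[i]:   1 12  7 13  9  3  2  5  8 10  4  6 11
inc:    1  2  2  3  3  2  2  3  4  5  3  4  6
dec:    1  4  3  4  3  2  1  2  2  2  1  1  1
Best peak at i=4 (value 13): inc=3, dec=4, length 3+4−1 = 6.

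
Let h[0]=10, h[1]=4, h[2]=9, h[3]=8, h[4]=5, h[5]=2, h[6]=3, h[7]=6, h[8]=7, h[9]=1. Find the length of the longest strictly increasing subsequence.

4

Track the smallest tail for each achievable length (strict):
10 → extends → [10]
4 → replaces 10 → [4]
9 → extends → [4, 9]
8 → replaces 9 → [4, 8]
5 → replaces 8 → [4, 5]
2 → replaces 4 → [2, 5]
3 → replaces 5 → [2, 3]
6 → extends → [2, 3, 6]
7 → extends → [2, 3, 6, 7]
1 → replaces 2 → [1, 3, 6, 7]
Four tails, so the longest strictly increasing subsequence has length 4 (e.g. 4, 5, 6, 7).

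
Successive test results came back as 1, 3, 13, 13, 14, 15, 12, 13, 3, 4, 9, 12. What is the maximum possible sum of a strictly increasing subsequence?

Let S[i] be the best sum of a strictly increasing subsequence ending at i:
i:      1  2  3  4  5  6  7  8  9 10 11 12
a[i]:   1  3 13 13 14 15 12 13  3  4  9 12
S:      1  4 17 17 31 46 16 29  4  8 17 29
Maximum is 46 (e.g. 1 + 3 + 13 + 14 + 15).

46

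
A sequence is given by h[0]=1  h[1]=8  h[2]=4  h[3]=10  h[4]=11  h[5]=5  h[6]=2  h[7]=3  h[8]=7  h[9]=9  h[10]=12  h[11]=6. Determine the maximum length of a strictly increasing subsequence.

6

Track the smallest tail for each achievable length (strict):
1 → extends → [1]
8 → extends → [1, 8]
4 → replaces 8 → [1, 4]
10 → extends → [1, 4, 10]
11 → extends → [1, 4, 10, 11]
5 → replaces 10 → [1, 4, 5, 11]
2 → replaces 4 → [1, 2, 5, 11]
3 → replaces 5 → [1, 2, 3, 11]
7 → replaces 11 → [1, 2, 3, 7]
9 → extends → [1, 2, 3, 7, 9]
12 → extends → [1, 2, 3, 7, 9, 12]
6 → replaces 7 → [1, 2, 3, 6, 9, 12]
Six tails, so the longest strictly increasing subsequence has length 6 (e.g. 1, 4, 5, 7, 9, 12).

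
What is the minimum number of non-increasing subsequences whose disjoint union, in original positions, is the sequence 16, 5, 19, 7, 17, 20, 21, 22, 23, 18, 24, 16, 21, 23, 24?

8

Place each on the leftmost legal pile:
16 → new pile 1 (tops now [16])
5 → pile 1 (tops now [5])
19 → new pile 2 (tops now [5, 19])
7 → pile 2 (tops now [5, 7])
17 → new pile 3 (tops now [5, 7, 17])
20 → new pile 4 (tops now [5, 7, 17, 20])
21 → new pile 5 (tops now [5, 7, 17, 20, 21])
22 → new pile 6 (tops now [5, 7, 17, 20, 21, 22])
23 → new pile 7 (tops now [5, 7, 17, 20, 21, 22, 23])
18 → pile 4 (tops now [5, 7, 17, 18, 21, 22, 23])
24 → new pile 8 (tops now [5, 7, 17, 18, 21, 22, 23, 24])
16 → pile 3 (tops now [5, 7, 16, 18, 21, 22, 23, 24])
21 → pile 5 (tops now [5, 7, 16, 18, 21, 22, 23, 24])
23 → pile 7 (tops now [5, 7, 16, 18, 21, 22, 23, 24])
24 → pile 8 (tops now [5, 7, 16, 18, 21, 22, 23, 24])
Eight piles.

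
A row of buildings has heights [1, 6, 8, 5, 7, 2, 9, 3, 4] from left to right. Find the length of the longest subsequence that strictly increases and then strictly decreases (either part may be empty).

inc[i] = longest strictly increasing subsequence ending at i; dec[i] = longest strictly decreasing subsequence starting at i:
i:     1 2 3 4 5 6 7 8 9
a[i]:  1 6 8 5 7 2 9 3 4
inc:   1 2 3 2 3 2 4 3 4
dec:   1 3 3 2 2 1 2 1 1
Best peak at i=3 (value 8): inc=3, dec=3, length 3+3−1 = 5.

5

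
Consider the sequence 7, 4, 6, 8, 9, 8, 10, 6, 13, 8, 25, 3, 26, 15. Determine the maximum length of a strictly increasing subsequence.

Track the smallest tail for each achievable length (strict):
7 → extends → [7]
4 → replaces 7 → [4]
6 → extends → [4, 6]
8 → extends → [4, 6, 8]
9 → extends → [4, 6, 8, 9]
8 → already a tail → [4, 6, 8, 9]
10 → extends → [4, 6, 8, 9, 10]
6 → already a tail → [4, 6, 8, 9, 10]
13 → extends → [4, 6, 8, 9, 10, 13]
8 → already a tail → [4, 6, 8, 9, 10, 13]
25 → extends → [4, 6, 8, 9, 10, 13, 25]
3 → replaces 4 → [3, 6, 8, 9, 10, 13, 25]
26 → extends → [3, 6, 8, 9, 10, 13, 25, 26]
15 → replaces 25 → [3, 6, 8, 9, 10, 13, 15, 26]
Eight tails, so the longest strictly increasing subsequence has length 8 (e.g. 4, 6, 8, 9, 10, 13, 25, 26).

8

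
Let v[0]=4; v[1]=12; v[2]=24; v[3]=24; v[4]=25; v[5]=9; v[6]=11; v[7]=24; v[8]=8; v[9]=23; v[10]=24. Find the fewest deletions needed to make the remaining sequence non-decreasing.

Fewest deletions = n − (longest non-decreasing subsequence).
i:      0  1  2  3  4  5  6  7  8  9 10
v[i]:   4 12 24 24 25  9 11 24  8 23 24
dp:     1  2  3  4  5  2  3  5  2  4  6
max dp = 6, so deletions = 11 − 6 = 5.

5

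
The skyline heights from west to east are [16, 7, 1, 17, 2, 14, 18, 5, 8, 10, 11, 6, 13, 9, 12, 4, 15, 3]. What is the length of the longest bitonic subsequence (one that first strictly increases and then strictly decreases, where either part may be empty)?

inc[i] = longest strictly increasing subsequence ending at i; dec[i] = longest strictly decreasing subsequence starting at i:
i:      1  2  3  4  5  6  7  8  9 10 11 12 13 14 15 16 17 18
a[i]:  16  7  1 17  2 14 18  5  8 10 11  6 13  9 12  4 15  3
inc:    1  1  1  2  2  3  4  3  4  5  6  4  7  5  7  3  8  3
dec:    6  4  1  6  1  5  5  3  4  4  4  3  4  3  3  2  2  1
Best peak at i=13 (value 13): inc=7, dec=4, length 7+4−1 = 10.

10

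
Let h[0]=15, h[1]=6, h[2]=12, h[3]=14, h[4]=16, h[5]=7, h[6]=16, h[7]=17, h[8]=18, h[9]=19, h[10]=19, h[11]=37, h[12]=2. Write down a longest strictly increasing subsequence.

Patience tails give the LIS length; then backtrack through the dp parents:
15 → extends → [15]
6 → replaces 15 → [6]
12 → extends → [6, 12]
14 → extends → [6, 12, 14]
16 → extends → [6, 12, 14, 16]
7 → replaces 12 → [6, 7, 14, 16]
16 → already a tail → [6, 7, 14, 16]
17 → extends → [6, 7, 14, 16, 17]
18 → extends → [6, 7, 14, 16, 17, 18]
19 → extends → [6, 7, 14, 16, 17, 18, 19]
19 → already a tail → [6, 7, 14, 16, 17, 18, 19]
37 → extends → [6, 7, 14, 16, 17, 18, 19, 37]
2 → replaces 6 → [2, 7, 14, 16, 17, 18, 19, 37]
Length 8; one witness is 6, 12, 14, 16, 17, 18, 19, 37.

6, 12, 14, 16, 17, 18, 19, 37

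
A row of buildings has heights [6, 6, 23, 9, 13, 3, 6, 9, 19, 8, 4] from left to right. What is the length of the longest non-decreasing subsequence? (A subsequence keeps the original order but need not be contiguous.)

5

Track the smallest tail for each achievable length (allowing ties):
6 → extends → [6]
6 → extends → [6, 6]
23 → extends → [6, 6, 23]
9 → replaces 23 → [6, 6, 9]
13 → extends → [6, 6, 9, 13]
3 → replaces 6 → [3, 6, 9, 13]
6 → replaces 9 → [3, 6, 6, 13]
9 → replaces 13 → [3, 6, 6, 9]
19 → extends → [3, 6, 6, 9, 19]
8 → replaces 9 → [3, 6, 6, 8, 19]
4 → replaces 6 → [3, 4, 6, 8, 19]
Five tails, so the longest non-decreasing subsequence has length 5 (e.g. 6, 6, 9, 13, 19).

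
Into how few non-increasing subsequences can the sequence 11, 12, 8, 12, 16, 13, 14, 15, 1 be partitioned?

5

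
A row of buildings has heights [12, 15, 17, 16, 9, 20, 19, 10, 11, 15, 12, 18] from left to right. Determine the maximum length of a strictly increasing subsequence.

Let dp[i] be the length of the longest such subsequence ending at index i:
i:      1  2  3  4  5  6  7  8  9 10 11 12
a[i]:  12 15 17 16  9 20 19 10 11 15 12 18
dp:     1  2  3  3  1  4  4  2  3  4  4  5
Maximum dp value is 5.

5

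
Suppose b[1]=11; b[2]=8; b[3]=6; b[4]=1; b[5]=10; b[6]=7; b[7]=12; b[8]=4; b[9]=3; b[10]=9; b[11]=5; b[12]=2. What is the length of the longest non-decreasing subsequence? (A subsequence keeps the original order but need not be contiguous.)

Let dp[i] be the length of the longest such subsequence ending at index i:
i:      1  2  3  4  5  6  7  8  9 10 11 12
b[i]:  11  8  6  1 10  7 12  4  3  9  5  2
dp:     1  1  1  1  2  2  3  2  2  3  3  2
Maximum dp value is 3.

3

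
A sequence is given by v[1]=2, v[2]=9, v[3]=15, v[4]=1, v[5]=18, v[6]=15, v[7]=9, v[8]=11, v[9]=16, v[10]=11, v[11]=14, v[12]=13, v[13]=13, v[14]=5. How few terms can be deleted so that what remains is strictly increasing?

Fewest deletions = n − (longest strictly increasing subsequence).
i:      1  2  3  4  5  6  7  8  9 10 11 12 13 14
v[i]:   2  9 15  1 18 15  9 11 16 11 14 13 13  5
dp:     1  2  3  1  4  3  2  3  4  3  4  4  4  2
max dp = 4, so deletions = 14 − 4 = 10.

10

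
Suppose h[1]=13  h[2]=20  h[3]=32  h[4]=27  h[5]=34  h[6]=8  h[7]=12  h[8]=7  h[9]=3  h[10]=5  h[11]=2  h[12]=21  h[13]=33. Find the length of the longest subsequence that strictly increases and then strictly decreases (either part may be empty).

inc[i] = longest strictly increasing subsequence ending at i; dec[i] = longest strictly decreasing subsequence starting at i:
i:      1  2  3  4  5  6  7  8  9 10 11 12 13
h[i]:  13 20 32 27 34  8 12  7  3  5  2 21 33
inc:    1  2  3  3  4  1  2  1  1  2  1  3  4
dec:    5  5  6  5  5  4  4  3  2  2  1  1  1
Best peak at i=3 (value 32): inc=3, dec=6, length 3+6−1 = 8.

8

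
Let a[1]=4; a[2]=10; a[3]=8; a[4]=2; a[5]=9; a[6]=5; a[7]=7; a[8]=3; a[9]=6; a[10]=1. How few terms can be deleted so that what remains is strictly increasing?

7

Fewest deletions = n − (longest strictly increasing subsequence).
Patience tails:
4 → extends → [4]
10 → extends → [4, 10]
8 → replaces 10 → [4, 8]
2 → replaces 4 → [2, 8]
9 → extends → [2, 8, 9]
5 → replaces 8 → [2, 5, 9]
7 → replaces 9 → [2, 5, 7]
3 → replaces 5 → [2, 3, 7]
6 → replaces 7 → [2, 3, 6]
1 → replaces 2 → [1, 3, 6]
Longest strictly increasing subsequence has length 3, so deletions = 10 − 3 = 7.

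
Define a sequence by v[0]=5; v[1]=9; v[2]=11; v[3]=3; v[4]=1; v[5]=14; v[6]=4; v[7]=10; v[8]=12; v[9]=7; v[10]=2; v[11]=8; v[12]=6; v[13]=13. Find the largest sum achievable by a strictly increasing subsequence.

Let S[i] be the best sum of a strictly increasing subsequence ending at i:
i:      0  1  2  3  4  5  6  7  8  9 10 11 12 13
v[i]:   5  9 11  3  1 14  4 10 12  7  2  8  6 13
S:      5 14 25  3  1 39  7 24 37 14  3 22 13 50
Maximum is 50 (e.g. 5 + 9 + 11 + 12 + 13).

50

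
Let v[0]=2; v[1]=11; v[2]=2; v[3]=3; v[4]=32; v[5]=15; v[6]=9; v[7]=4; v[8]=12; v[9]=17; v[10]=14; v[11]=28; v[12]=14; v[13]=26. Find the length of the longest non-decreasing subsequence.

8

Let dp[i] be the length of the longest such subsequence ending at index i:
i:      0  1  2  3  4  5  6  7  8  9 10 11 12 13
v[i]:   2 11  2  3 32 15  9  4 12 17 14 28 14 26
dp:     1  2  2  3  4  4  4  4  5  6  6  7  7  8
Maximum dp value is 8.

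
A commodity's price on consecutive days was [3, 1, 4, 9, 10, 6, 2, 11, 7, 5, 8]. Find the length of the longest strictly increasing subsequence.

Let dp[i] be the length of the longest such subsequence ending at index i:
i:      1  2  3  4  5  6  7  8  9 10 11
a[i]:   3  1  4  9 10  6  2 11  7  5  8
dp:     1  1  2  3  4  3  2  5  4  3  5
Maximum dp value is 5.

5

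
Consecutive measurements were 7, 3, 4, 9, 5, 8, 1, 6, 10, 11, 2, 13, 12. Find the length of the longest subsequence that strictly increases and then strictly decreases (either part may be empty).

inc[i] = longest strictly increasing subsequence ending at i; dec[i] = longest strictly decreasing subsequence starting at i:
i:      1  2  3  4  5  6  7  8  9 10 11 12 13
a[i]:   7  3  4  9  5  8  1  6 10 11  2 13 12
inc:    1  1  2  3  3  4  1  4  5  6  2  7  7
dec:    3  2  2  4  2  3  1  2  2  2  1  2  1
Best peak at i=12 (value 13): inc=7, dec=2, length 7+2−1 = 8.

8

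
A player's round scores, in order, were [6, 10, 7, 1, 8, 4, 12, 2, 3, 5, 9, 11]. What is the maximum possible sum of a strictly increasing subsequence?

41

Let S[i] be the best sum of a strictly increasing subsequence ending at i:
i:      1  2  3  4  5  6  7  8  9 10 11 12
a[i]:   6 10  7  1  8  4 12  2  3  5  9 11
S:      6 16 13  1 21  5 33  3  6 11 30 41
Maximum is 41 (e.g. 6 + 7 + 8 + 9 + 11).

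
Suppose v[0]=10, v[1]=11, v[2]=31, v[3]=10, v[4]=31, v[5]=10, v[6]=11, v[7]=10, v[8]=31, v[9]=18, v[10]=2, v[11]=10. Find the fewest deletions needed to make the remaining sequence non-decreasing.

7

Fewest deletions = n − (longest non-decreasing subsequence).
i:      0  1  2  3  4  5  6  7  8  9 10 11
v[i]:  10 11 31 10 31 10 11 10 31 18  2 10
dp:     1  2  3  2  4  3  4  4  5  5  1  5
max dp = 5, so deletions = 12 − 5 = 7.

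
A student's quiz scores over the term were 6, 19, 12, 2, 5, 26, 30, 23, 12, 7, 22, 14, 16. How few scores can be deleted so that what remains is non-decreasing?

8

Fewest deletions = n − (longest non-decreasing subsequence).
i:      1  2  3  4  5  6  7  8  9 10 11 12 13
a[i]:   6 19 12  2  5 26 30 23 12  7 22 14 16
dp:     1  2  2  1  2  3  4  3  3  3  4  4  5
max dp = 5, so deletions = 13 − 5 = 8.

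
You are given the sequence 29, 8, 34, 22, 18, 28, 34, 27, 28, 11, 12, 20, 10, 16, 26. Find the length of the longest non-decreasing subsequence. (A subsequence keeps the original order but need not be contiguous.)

5

Track the smallest tail for each achievable length (allowing ties):
29 → extends → [29]
8 → replaces 29 → [8]
34 → extends → [8, 34]
22 → replaces 34 → [8, 22]
18 → replaces 22 → [8, 18]
28 → extends → [8, 18, 28]
34 → extends → [8, 18, 28, 34]
27 → replaces 28 → [8, 18, 27, 34]
28 → replaces 34 → [8, 18, 27, 28]
11 → replaces 18 → [8, 11, 27, 28]
12 → replaces 27 → [8, 11, 12, 28]
20 → replaces 28 → [8, 11, 12, 20]
10 → replaces 11 → [8, 10, 12, 20]
16 → replaces 20 → [8, 10, 12, 16]
26 → extends → [8, 10, 12, 16, 26]
Five tails, so the longest non-decreasing subsequence has length 5 (e.g. 8, 11, 12, 20, 26).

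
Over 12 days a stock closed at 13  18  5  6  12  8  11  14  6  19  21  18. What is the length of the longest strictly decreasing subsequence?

Negate each value so 'decreasing' becomes 'increasing', then run patience tails on the negated sequence:
-13 → extends → [-13]
-18 → replaces -13 → [-18]
-5 → extends → [-18, -5]
-6 → replaces -5 → [-18, -6]
-12 → replaces -6 → [-18, -12]
-8 → extends → [-18, -12, -8]
-11 → replaces -8 → [-18, -12, -11]
-14 → replaces -12 → [-18, -14, -11]
-6 → extends → [-18, -14, -11, -6]
-19 → replaces -18 → [-19, -14, -11, -6]
-21 → replaces -19 → [-21, -14, -11, -6]
-18 → replaces -14 → [-21, -18, -11, -6]
Four tails, so the longest strictly decreasing subsequence of the original has length 4.

4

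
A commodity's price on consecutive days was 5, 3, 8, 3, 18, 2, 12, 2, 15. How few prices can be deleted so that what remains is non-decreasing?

5

Fewest deletions = n − (longest non-decreasing subsequence).
Patience tails:
5 → extends → [5]
3 → replaces 5 → [3]
8 → extends → [3, 8]
3 → replaces 8 → [3, 3]
18 → extends → [3, 3, 18]
2 → replaces 3 → [2, 3, 18]
12 → replaces 18 → [2, 3, 12]
2 → replaces 3 → [2, 2, 12]
15 → extends → [2, 2, 12, 15]
Longest non-decreasing subsequence has length 4, so deletions = 9 − 4 = 5.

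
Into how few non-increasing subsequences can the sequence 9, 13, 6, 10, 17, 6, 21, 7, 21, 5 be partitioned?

Place each on the leftmost legal pile:
9 → new pile 1 (tops now [9])
13 → new pile 2 (tops now [9, 13])
6 → pile 1 (tops now [6, 13])
10 → pile 2 (tops now [6, 10])
17 → new pile 3 (tops now [6, 10, 17])
6 → pile 1 (tops now [6, 10, 17])
21 → new pile 4 (tops now [6, 10, 17, 21])
7 → pile 2 (tops now [6, 7, 17, 21])
21 → pile 4 (tops now [6, 7, 17, 21])
5 → pile 1 (tops now [5, 7, 17, 21])
Four piles.

4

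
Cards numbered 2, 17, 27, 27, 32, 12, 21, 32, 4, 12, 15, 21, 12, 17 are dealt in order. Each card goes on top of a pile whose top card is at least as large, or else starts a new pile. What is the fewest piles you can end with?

5

Place each on the leftmost legal pile:
2 → new pile 1 (tops now [2])
17 → new pile 2 (tops now [2, 17])
27 → new pile 3 (tops now [2, 17, 27])
27 → pile 3 (tops now [2, 17, 27])
32 → new pile 4 (tops now [2, 17, 27, 32])
12 → pile 2 (tops now [2, 12, 27, 32])
21 → pile 3 (tops now [2, 12, 21, 32])
32 → pile 4 (tops now [2, 12, 21, 32])
4 → pile 2 (tops now [2, 4, 21, 32])
12 → pile 3 (tops now [2, 4, 12, 32])
15 → pile 4 (tops now [2, 4, 12, 15])
21 → new pile 5 (tops now [2, 4, 12, 15, 21])
12 → pile 3 (tops now [2, 4, 12, 15, 21])
17 → pile 5 (tops now [2, 4, 12, 15, 17])
Five piles.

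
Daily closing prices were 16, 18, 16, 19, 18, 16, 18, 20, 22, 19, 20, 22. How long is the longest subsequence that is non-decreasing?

7

Track the smallest tail for each achievable length (allowing ties):
16 → extends → [16]
18 → extends → [16, 18]
16 → replaces 18 → [16, 16]
19 → extends → [16, 16, 19]
18 → replaces 19 → [16, 16, 18]
16 → replaces 18 → [16, 16, 16]
18 → extends → [16, 16, 16, 18]
20 → extends → [16, 16, 16, 18, 20]
22 → extends → [16, 16, 16, 18, 20, 22]
19 → replaces 20 → [16, 16, 16, 18, 19, 22]
20 → replaces 22 → [16, 16, 16, 18, 19, 20]
22 → extends → [16, 16, 16, 18, 19, 20, 22]
Seven tails, so the longest non-decreasing subsequence has length 7 (e.g. 16, 18, 18, 18, 20, 22, 22).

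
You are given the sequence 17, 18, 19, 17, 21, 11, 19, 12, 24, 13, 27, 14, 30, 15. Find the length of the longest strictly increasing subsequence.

Track the smallest tail for each achievable length (strict):
17 → extends → [17]
18 → extends → [17, 18]
19 → extends → [17, 18, 19]
17 → already a tail → [17, 18, 19]
21 → extends → [17, 18, 19, 21]
11 → replaces 17 → [11, 18, 19, 21]
19 → already a tail → [11, 18, 19, 21]
12 → replaces 18 → [11, 12, 19, 21]
24 → extends → [11, 12, 19, 21, 24]
13 → replaces 19 → [11, 12, 13, 21, 24]
27 → extends → [11, 12, 13, 21, 24, 27]
14 → replaces 21 → [11, 12, 13, 14, 24, 27]
30 → extends → [11, 12, 13, 14, 24, 27, 30]
15 → replaces 24 → [11, 12, 13, 14, 15, 27, 30]
Seven tails, so the longest strictly increasing subsequence has length 7 (e.g. 17, 18, 19, 21, 24, 27, 30).

7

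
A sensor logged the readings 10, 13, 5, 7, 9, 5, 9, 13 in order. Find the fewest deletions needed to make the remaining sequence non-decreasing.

Fewest deletions = n − (longest non-decreasing subsequence).
Patience tails:
10 → extends → [10]
13 → extends → [10, 13]
5 → replaces 10 → [5, 13]
7 → replaces 13 → [5, 7]
9 → extends → [5, 7, 9]
5 → replaces 7 → [5, 5, 9]
9 → extends → [5, 5, 9, 9]
13 → extends → [5, 5, 9, 9, 13]
Longest non-decreasing subsequence has length 5, so deletions = 8 − 5 = 3.

3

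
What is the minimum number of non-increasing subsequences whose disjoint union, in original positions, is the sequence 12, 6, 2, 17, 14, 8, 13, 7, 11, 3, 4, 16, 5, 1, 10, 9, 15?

6

The minimum number of non-increasing subsequences covering a sequence equals the length of its longest strictly increasing subsequence.
LIS length is 6 (e.g. 2, 3, 4, 5, 10, 15), so 6 piles are needed.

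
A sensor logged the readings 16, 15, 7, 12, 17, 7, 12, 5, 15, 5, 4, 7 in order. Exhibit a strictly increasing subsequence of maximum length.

Patience tails give the LIS length; then backtrack through the dp parents:
16 → extends → [16]
15 → replaces 16 → [15]
7 → replaces 15 → [7]
12 → extends → [7, 12]
17 → extends → [7, 12, 17]
7 → already a tail → [7, 12, 17]
12 → already a tail → [7, 12, 17]
5 → replaces 7 → [5, 12, 17]
15 → replaces 17 → [5, 12, 15]
5 → already a tail → [5, 12, 15]
4 → replaces 5 → [4, 12, 15]
7 → replaces 12 → [4, 7, 15]
Length 3; one witness is 7, 12, 17.

7, 12, 17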